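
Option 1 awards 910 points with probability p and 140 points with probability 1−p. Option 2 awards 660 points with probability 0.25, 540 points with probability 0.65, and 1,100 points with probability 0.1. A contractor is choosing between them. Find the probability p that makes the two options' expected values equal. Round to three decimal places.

EV(Option 2) = 0.25 × 660 + 0.65 × 540 + 0.1 × 1100 = 165 + 351 + 110 = 626
p·910 + (1−p)·140 = 626
770p + 140 = 626
p = (626 − 140) / 770

p = 0.631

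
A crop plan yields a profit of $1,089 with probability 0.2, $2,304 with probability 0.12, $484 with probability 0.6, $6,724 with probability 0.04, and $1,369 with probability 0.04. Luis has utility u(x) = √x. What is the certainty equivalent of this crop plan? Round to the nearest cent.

$919.30

E[u] = 0.2·√1089 + 0.12·√2304 + 0.6·√484 + 0.04·√6724 + 0.04·√1369 = 0.2·33 + 0.12·48 + 0.6·22 + 0.04·82 + 0.04·37 = 30.32
CE = (30.32)² = 919.3024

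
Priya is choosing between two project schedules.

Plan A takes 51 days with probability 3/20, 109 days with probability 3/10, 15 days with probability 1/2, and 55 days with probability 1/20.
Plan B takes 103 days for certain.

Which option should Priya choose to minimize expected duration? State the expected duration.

Plan A (50.6 days)

Plan A = 3/20 × 51 + 3/10 × 109 + 1/2 × 15 + 1/20 × 55 = 7.65 + 32.7 + 7.5 + 2.75 = 50.6
Plan B: 103 (certain)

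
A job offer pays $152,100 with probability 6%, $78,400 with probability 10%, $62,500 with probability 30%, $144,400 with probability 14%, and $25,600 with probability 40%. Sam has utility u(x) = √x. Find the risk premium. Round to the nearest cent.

$6,831.04

E[u] = 0.06·√152100 + 0.1·√78400 + 0.3·√62500 + 0.14·√144400 + 0.4·√25600 = 0.06·390 + 0.1·280 + 0.3·250 + 0.14·380 + 0.4·160 = 243.6
CE = (243.6)² = 59340.96
Risk premium = EV − CE = 66172 − 59340.96 = 6831.04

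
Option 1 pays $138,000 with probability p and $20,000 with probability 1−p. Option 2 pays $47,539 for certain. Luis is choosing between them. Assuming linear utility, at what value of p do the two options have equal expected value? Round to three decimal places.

p = 0.233

p·138000 + (1−p)·20000 = 47539
118000p + 20000 = 47539
p = (47539 − 20000) / 118000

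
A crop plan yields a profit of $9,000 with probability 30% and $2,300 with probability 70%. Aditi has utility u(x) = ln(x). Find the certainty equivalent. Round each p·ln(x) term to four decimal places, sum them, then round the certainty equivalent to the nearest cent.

E[u] = 0.3·ln(9000) + 0.7·ln(2300) = 2.7315 + 5.4185 = 8.1500
CE = e^8.1500 ≈ 3463.38

$3,463.38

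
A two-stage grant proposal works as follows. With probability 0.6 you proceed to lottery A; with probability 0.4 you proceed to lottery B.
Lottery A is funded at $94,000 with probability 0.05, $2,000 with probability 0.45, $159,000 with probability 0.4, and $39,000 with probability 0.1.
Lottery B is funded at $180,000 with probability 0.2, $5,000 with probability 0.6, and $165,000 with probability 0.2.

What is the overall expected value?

EV(A) = 0.05 × 94000 + 0.45 × 2000 + 0.4 × 159000 + 0.1 × 39000 = 4700 + 900 + 63600 + 3900 = 73100
EV(B) = 0.2 × 180000 + 0.6 × 5000 + 0.2 × 165000 = 36000 + 3000 + 33000 = 72000
Overall = 0.6 × 73100 + 0.4 × 72000 = 43860 + 28800 = 72660

$72,660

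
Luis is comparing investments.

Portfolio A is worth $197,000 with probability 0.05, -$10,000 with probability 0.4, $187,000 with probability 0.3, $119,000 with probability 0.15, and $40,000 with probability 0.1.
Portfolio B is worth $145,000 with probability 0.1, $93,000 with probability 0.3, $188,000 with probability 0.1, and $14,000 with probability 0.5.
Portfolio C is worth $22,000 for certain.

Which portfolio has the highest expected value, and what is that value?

Portfolio A = 0.05 × 197000 + 0.4 × (-10000) + 0.3 × 187000 + 0.15 × 119000 + 0.1 × 40000 = 9850 − 4000 + 56100 + 17850 + 4000 = 83800
Portfolio B = 0.1 × 145000 + 0.3 × 93000 + 0.1 × 188000 + 0.5 × 14000 = 14500 + 27900 + 18800 + 7000 = 68200
Portfolio C: 22000 (certain)

Portfolio A ($83,800)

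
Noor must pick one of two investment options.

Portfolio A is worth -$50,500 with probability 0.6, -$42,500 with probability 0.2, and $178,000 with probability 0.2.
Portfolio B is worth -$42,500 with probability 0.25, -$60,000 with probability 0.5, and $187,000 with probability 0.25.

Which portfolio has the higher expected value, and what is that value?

Portfolio A = 0.6 × (-50500) + 0.2 × (-42500) + 0.2 × 178000 = -30300 − 8500 + 35600 = -3200
Portfolio B = 0.25 × (-42500) + 0.5 × (-60000) + 0.25 × 187000 = -10625 − 30000 + 46750 = 6125

Portfolio B ($6,125)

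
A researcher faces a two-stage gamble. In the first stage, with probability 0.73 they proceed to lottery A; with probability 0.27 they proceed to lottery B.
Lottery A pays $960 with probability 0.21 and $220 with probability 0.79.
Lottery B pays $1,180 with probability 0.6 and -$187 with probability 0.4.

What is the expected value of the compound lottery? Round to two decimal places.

EV(A) = 0.21 × 960 + 0.79 × 220 = 201.6 + 173.8 = 375.4
EV(B) = 0.6 × 1180 + 0.4 × (-187) = 708 − 74.8 = 633.2
Overall = 0.73 × 375.4 + 0.27 × 633.2 = 274.042 + 170.964 = 445.006

$445.01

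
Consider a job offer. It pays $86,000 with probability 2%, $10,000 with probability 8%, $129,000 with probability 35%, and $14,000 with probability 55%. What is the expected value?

$55,370

EV = 0.02 × 86000 + 0.08 × 10000 + 0.35 × 129000 + 0.55 × 14000 = 1720 + 800 + 45150 + 7700 = 55370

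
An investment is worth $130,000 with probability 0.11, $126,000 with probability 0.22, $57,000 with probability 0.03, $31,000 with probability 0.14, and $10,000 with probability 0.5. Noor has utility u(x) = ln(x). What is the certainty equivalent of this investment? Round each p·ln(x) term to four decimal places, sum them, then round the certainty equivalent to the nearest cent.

$28,581.07

E[u] = 0.11·ln(130000) + 0.22·ln(126000) + 0.03·ln(57000) + 0.14·ln(31000) + 0.5·ln(10000) = 1.2953 + 2.5837 + 0.3285 + 1.4478 + 4.6052 = 10.2605
CE = e^10.2605 ≈ 28581.07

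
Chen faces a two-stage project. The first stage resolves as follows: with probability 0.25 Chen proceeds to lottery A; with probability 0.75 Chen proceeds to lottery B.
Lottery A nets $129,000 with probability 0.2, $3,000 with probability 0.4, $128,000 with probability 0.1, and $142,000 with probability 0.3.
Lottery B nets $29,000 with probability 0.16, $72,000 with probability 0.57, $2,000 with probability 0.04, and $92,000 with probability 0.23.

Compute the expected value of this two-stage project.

$70,790

EV(A) = 0.2 × 129000 + 0.4 × 3000 + 0.1 × 128000 + 0.3 × 142000 = 25800 + 1200 + 12800 + 42600 = 82400
EV(B) = 0.16 × 29000 + 0.57 × 72000 + 0.04 × 2000 + 0.23 × 92000 = 4640 + 41040 + 80 + 21160 = 66920
Overall = 0.25 × 82400 + 0.75 × 66920 = 20600 + 50190 = 70790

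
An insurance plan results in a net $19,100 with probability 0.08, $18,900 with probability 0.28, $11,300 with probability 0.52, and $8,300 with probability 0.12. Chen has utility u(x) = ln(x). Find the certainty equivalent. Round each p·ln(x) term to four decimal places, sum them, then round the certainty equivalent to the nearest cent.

$13,114.84

E[u] = 0.08·ln(19100) + 0.28·ln(18900) + 0.52·ln(11300) + 0.12·ln(8300) = 0.7886 + 2.7571 + 4.8529 + 1.0829 = 9.4815
CE = e^9.4815 ≈ 13114.84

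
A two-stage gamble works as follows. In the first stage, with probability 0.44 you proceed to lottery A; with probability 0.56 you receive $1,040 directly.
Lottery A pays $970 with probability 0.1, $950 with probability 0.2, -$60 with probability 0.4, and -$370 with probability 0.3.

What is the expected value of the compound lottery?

$649.28

EV(A) = 0.1 × 970 + 0.2 × 950 + 0.4 × (-60) + 0.3 × (-370) = 97 + 190 − 24 − 111 = 152
Branch B: 1040 (certain)
Overall = 0.44 × 152 + 0.56 × 1040 = 66.88 + 582.4 = 649.28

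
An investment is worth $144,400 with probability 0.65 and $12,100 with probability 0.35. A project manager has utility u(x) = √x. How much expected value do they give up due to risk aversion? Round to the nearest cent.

$16,584.75

E[u] = 0.65·√144400 + 0.35·√12100 = 0.65·380 + 0.35·110 = 285.5
CE = (285.5)² = 81510.25
Risk premium = EV − CE = 98095 − 81510.25 = 16584.75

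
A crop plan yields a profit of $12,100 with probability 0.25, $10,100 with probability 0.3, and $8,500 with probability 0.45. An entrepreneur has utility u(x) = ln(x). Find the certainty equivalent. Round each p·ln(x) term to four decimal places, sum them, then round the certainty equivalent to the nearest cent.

E[u] = 0.25·ln(12100) + 0.3·ln(10100) + 0.45·ln(8500) = 2.3502 + 2.7661 + 4.0715 = 9.1878
CE = e^9.1878 ≈ 9777.12

$9,777.12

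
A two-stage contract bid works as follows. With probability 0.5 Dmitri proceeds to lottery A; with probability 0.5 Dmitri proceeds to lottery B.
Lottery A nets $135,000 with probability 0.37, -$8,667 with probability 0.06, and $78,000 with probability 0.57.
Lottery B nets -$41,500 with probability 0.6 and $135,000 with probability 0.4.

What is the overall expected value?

$61,494.99

EV(A) = 0.37 × 135000 + 0.06 × (-8667) + 0.57 × 78000 = 49950 − 520.02 + 44460 = 93889.98
EV(B) = 0.6 × (-41500) + 0.4 × 135000 = -24900 + 54000 = 29100
Overall = 0.5 × 93889.98 + 0.5 × 29100 = 46944.99 + 14550 = 61494.99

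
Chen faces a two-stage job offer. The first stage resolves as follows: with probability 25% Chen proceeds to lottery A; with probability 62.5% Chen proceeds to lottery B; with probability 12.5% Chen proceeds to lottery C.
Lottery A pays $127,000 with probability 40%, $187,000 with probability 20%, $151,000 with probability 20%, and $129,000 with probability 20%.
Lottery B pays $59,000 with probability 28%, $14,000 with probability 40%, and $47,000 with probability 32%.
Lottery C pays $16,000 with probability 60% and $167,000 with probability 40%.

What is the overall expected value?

EV(A) = 0.4 × 127000 + 0.2 × 187000 + 0.2 × 151000 + 0.2 × 129000 = 50800 + 37400 + 30200 + 25800 = 144200
EV(B) = 0.28 × 59000 + 0.4 × 14000 + 0.32 × 47000 = 16520 + 5600 + 15040 = 37160
EV(C) = 0.6 × 16000 + 0.4 × 167000 = 9600 + 66800 = 76400
Overall = 0.25 × 144200 + 0.625 × 37160 + 0.125 × 76400 = 36050 + 23225 + 9550 = 68825

$68,825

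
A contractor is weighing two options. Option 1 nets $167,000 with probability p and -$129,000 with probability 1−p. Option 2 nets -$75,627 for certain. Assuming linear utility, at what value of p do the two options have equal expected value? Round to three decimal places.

p = 0.180

p·167000 + (1−p)·(-129000) = -75627
296000p − 129000 = -75627
p = (-75627 + 129000) / 296000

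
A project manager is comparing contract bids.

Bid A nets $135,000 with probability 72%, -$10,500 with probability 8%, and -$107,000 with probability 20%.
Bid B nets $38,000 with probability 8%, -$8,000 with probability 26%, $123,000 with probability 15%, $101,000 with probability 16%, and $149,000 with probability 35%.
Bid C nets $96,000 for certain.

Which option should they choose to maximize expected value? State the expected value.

Bid C ($96,000)

Bid A = 0.72 × 135000 + 0.08 × (-10500) + 0.2 × (-107000) = 97200 − 840 − 21400 = 74960
Bid B = 0.08 × 38000 + 0.26 × (-8000) + 0.15 × 123000 + 0.16 × 101000 + 0.35 × 149000 = 3040 − 2080 + 18450 + 16160 + 52150 = 87720
Bid C: 96000 (certain)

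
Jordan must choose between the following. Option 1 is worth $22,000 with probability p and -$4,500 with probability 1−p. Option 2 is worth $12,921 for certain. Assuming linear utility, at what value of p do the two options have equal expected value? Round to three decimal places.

p·22000 + (1−p)·(-4500) = 12921
26500p − 4500 = 12921
p = (12921 + 4500) / 26500

p = 0.657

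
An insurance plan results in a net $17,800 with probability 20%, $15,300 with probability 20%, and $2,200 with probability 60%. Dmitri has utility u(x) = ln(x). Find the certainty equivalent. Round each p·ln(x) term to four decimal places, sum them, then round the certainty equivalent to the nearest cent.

E[u] = 0.2·ln(17800) + 0.2·ln(15300) + 0.6·ln(2200) = 1.9574 + 1.9271 + 4.6177 = 8.5022
CE = e^8.5022 ≈ 4925.59

$4,925.59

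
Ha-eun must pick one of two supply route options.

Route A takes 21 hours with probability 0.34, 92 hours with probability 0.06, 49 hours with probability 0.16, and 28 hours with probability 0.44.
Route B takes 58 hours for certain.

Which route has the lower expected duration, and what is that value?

Route A = 0.34 × 21 + 0.06 × 92 + 0.16 × 49 + 0.44 × 28 = 7.14 + 5.52 + 7.84 + 12.32 = 32.82
Route B: 58 (certain)

Route A (32.82 hours)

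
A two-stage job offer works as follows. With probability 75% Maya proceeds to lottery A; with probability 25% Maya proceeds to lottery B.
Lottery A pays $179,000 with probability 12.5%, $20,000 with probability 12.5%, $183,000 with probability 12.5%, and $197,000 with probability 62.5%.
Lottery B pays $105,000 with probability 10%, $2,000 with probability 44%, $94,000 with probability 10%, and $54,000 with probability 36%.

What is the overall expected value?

$138,211.25

EV(A) = 0.125 × 179000 + 0.125 × 20000 + 0.125 × 183000 + 0.625 × 197000 = 22375 + 2500 + 22875 + 123125 = 170875
EV(B) = 0.1 × 105000 + 0.44 × 2000 + 0.1 × 94000 + 0.36 × 54000 = 10500 + 880 + 9400 + 19440 = 40220
Overall = 0.75 × 170875 + 0.25 × 40220 = 128156.25 + 10055 = 138211.25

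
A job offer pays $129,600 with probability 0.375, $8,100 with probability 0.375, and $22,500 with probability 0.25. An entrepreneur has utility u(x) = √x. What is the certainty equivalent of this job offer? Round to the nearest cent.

$42,539.06

E[u] = 0.375·√129600 + 0.375·√8100 + 0.25·√22500 = 0.375·360 + 0.375·90 + 0.25·150 = 206.25
CE = (206.25)² = 42539.0625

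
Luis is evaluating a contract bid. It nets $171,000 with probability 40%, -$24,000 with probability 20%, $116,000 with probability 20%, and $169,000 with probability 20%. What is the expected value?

EV = 0.4 × 171000 + 0.2 × (-24000) + 0.2 × 116000 + 0.2 × 169000 = 68400 − 4800 + 23200 + 33800 = 120600

$120,600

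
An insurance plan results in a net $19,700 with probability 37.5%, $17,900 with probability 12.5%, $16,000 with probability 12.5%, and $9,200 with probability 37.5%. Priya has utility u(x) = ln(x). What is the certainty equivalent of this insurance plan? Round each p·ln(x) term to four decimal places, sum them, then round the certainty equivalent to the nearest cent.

E[u] = 0.375·ln(19700) + 0.125·ln(17900) + 0.125·ln(16000) + 0.375·ln(9200) = 3.7081 + 1.2241 + 1.2100 + 3.4226 = 9.5648
CE = e^9.5648 ≈ 14254.10

$14,254.10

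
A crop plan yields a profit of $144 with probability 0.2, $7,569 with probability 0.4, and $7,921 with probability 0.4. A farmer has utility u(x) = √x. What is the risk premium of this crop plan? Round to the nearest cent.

E[u] = 0.2·√144 + 0.4·√7569 + 0.4·√7921 = 0.2·12 + 0.4·87 + 0.4·89 = 72.8
CE = (72.8)² = 5299.84
Risk premium = EV − CE = 6224.8 − 5299.84 = 924.96

$924.96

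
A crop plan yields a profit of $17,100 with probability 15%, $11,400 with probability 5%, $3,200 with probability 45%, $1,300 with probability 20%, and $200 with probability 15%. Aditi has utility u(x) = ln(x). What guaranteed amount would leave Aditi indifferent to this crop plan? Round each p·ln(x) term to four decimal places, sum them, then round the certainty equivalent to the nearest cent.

E[u] = 0.15·ln(17100) + 0.05·ln(11400) + 0.45·ln(3200) + 0.2·ln(1300) + 0.15·ln(200) = 1.4620 + 0.4671 + 3.6319 + 1.4340 + 0.7947 = 7.7897
CE = e^7.7897 ≈ 2415.59

$2,415.59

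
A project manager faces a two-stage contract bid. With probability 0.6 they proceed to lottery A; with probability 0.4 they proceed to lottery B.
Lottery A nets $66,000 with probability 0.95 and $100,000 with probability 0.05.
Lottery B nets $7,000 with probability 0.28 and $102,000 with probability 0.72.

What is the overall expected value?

EV(A) = 0.95 × 66000 + 0.05 × 100000 = 62700 + 5000 = 67700
EV(B) = 0.28 × 7000 + 0.72 × 102000 = 1960 + 73440 = 75400
Overall = 0.6 × 67700 + 0.4 × 75400 = 40620 + 30160 = 70780

$70,780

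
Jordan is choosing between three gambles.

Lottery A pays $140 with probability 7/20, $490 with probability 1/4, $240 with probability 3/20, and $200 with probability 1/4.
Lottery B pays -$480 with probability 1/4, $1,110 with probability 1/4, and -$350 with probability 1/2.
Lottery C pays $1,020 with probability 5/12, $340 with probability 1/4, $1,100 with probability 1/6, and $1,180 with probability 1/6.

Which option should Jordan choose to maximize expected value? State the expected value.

Lottery C ($890)

Lottery A = 7/20 × 140 + 1/4 × 490 + 3/20 × 240 + 1/4 × 200 = 49 + 122.5 + 36 + 50 = 257.5
Lottery B = 1/4 × (-480) + 1/4 × 1110 + 1/2 × (-350) = -120 + 277.5 − 175 = -17.5
Lottery C = 5/12 × 1020 + 1/4 × 340 + 1/6 × 1100 + 1/6 × 1180 = 425 + 85 + 183.3333 + 196.6667 = 890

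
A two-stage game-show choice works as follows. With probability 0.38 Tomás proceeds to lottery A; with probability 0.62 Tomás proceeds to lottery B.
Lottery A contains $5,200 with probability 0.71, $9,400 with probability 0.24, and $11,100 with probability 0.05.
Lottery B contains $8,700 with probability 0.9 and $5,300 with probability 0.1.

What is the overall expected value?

EV(A) = 0.71 × 5200 + 0.24 × 9400 + 0.05 × 11100 = 3692 + 2256 + 555 = 6503
EV(B) = 0.9 × 8700 + 0.1 × 5300 = 7830 + 530 = 8360
Overall = 0.38 × 6503 + 0.62 × 8360 = 2471.14 + 5183.2 = 7654.34

$7,654.34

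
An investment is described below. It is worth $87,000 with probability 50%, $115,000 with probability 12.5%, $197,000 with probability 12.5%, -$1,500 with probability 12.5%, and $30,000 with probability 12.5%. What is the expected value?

$86,062.50

EV = 0.5 × 87000 + 0.125 × 115000 + 0.125 × 197000 + 0.125 × (-1500) + 0.125 × 30000 = 43500 + 14375 + 24625 − 187.5 + 3750 = 86062.5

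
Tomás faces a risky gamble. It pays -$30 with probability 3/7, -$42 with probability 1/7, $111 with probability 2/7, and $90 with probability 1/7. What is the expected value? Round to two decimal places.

$25.71

EV = 3/7 × (-30) + 1/7 × (-42) + 2/7 × 111 + 1/7 × 90 = -12.8571 − 6 + 31.7143 + 12.8571 = 25.7143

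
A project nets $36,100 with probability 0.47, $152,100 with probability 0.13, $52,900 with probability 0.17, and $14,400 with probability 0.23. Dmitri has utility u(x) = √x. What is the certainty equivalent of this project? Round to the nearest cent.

$42,724.89

E[u] = 0.47·√36100 + 0.13·√152100 + 0.17·√52900 + 0.23·√14400 = 0.47·190 + 0.13·390 + 0.17·230 + 0.23·120 = 206.7
CE = (206.7)² = 42724.89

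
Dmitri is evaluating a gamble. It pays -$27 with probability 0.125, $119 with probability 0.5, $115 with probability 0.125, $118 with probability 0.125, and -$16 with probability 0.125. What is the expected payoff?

EV = 0.125 × (-27) + 0.5 × 119 + 0.125 × 115 + 0.125 × 118 + 0.125 × (-16) = -3.375 + 59.5 + 14.375 + 14.75 − 2 = 83.25

$83.25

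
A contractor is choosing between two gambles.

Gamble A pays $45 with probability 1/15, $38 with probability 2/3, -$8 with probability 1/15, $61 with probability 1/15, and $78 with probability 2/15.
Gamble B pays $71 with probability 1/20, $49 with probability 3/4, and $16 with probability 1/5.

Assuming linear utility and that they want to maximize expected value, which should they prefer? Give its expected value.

Gamble B ($43.50)

Gamble A = 1/15 × 45 + 2/3 × 38 + 1/15 × (-8) + 1/15 × 61 + 2/15 × 78 = 3 + 25.3333 − 0.5333 + 4.0667 + 10.4 = 42.2667
Gamble B = 1/20 × 71 + 3/4 × 49 + 1/5 × 16 = 3.55 + 36.75 + 3.2 = 43.5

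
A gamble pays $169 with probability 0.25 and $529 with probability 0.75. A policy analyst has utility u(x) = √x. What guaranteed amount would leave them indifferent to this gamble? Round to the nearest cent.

$420.25

E[u] = 0.25·√169 + 0.75·√529 = 0.25·13 + 0.75·23 = 20.5
CE = (20.5)² = 420.25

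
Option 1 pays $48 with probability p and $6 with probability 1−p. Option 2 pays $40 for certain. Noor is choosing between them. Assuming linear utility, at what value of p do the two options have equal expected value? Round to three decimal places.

p = 0.810

p·48 + (1−p)·6 = 40
42p + 6 = 40
p = (40 − 6) / 42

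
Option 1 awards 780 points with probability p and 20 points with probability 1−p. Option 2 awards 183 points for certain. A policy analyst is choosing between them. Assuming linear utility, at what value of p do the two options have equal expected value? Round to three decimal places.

p = 0.214

p·780 + (1−p)·20 = 183
760p + 20 = 183
p = (183 − 20) / 760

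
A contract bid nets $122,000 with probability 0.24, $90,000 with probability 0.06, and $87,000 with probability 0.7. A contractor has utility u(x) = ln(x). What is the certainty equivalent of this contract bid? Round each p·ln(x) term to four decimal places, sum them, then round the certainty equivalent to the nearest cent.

E[u] = 0.24·ln(122000) + 0.06·ln(90000) + 0.7·ln(87000) = 2.8108 + 0.6845 + 7.9616 = 11.4569
CE = e^11.4569 ≈ 94551.51

$94,551.51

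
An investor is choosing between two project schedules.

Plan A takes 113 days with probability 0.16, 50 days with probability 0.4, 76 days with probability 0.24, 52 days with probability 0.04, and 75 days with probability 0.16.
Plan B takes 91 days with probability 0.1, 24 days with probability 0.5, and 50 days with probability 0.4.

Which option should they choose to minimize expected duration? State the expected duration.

Plan B (41.1 days)

Plan A = 0.16 × 113 + 0.4 × 50 + 0.24 × 76 + 0.04 × 52 + 0.16 × 75 = 18.08 + 20 + 18.24 + 2.08 + 12 = 70.4
Plan B = 0.1 × 91 + 0.5 × 24 + 0.4 × 50 = 9.1 + 12 + 20 = 41.1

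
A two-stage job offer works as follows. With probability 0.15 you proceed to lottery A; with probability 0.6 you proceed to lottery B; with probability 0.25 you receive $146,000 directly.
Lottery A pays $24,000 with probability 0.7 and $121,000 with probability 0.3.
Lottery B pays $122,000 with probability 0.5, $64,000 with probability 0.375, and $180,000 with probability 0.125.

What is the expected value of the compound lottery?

$108,965

EV(A) = 0.7 × 24000 + 0.3 × 121000 = 16800 + 36300 = 53100
EV(B) = 0.5 × 122000 + 0.375 × 64000 + 0.125 × 180000 = 61000 + 24000 + 22500 = 107500
Branch C: 146000 (certain)
Overall = 0.15 × 53100 + 0.6 × 107500 + 0.25 × 146000 = 7965 + 64500 + 36500 = 108965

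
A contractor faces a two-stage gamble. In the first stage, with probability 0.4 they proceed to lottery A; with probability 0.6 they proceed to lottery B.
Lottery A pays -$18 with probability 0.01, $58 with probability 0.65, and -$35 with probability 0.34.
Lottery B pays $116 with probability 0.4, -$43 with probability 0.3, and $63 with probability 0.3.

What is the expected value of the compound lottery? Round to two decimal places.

$41.69

EV(A) = 0.01 × (-18) + 0.65 × 58 + 0.34 × (-35) = -0.18 + 37.7 − 11.9 = 25.62
EV(B) = 0.4 × 116 + 0.3 × (-43) + 0.3 × 63 = 46.4 − 12.9 + 18.9 = 52.4
Overall = 0.4 × 25.62 + 0.6 × 52.4 = 10.248 + 31.44 = 41.688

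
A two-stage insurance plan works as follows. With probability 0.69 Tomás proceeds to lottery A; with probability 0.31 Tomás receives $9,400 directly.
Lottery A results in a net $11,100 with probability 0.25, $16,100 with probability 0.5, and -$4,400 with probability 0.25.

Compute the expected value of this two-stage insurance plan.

$9,624.25

EV(A) = 0.25 × 11100 + 0.5 × 16100 + 0.25 × (-4400) = 2775 + 8050 − 1100 = 9725
Branch B: 9400 (certain)
Overall = 0.69 × 9725 + 0.31 × 9400 = 6710.25 + 2914 = 9624.25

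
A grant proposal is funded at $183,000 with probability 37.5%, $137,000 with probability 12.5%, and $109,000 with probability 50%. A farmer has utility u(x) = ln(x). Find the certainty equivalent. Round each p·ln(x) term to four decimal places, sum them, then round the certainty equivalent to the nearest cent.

E[u] = 0.375·ln(183000) + 0.125·ln(137000) + 0.5·ln(109000) = 4.5440 + 1.4785 + 5.7996 = 11.8221
CE = e^11.8221 ≈ 136230.01

$136,230.01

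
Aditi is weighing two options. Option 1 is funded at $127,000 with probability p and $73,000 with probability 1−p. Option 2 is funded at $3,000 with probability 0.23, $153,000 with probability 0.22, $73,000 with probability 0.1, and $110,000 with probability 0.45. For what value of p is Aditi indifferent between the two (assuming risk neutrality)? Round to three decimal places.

p = 0.336

EV(Option 2) = 0.23 × 3000 + 0.22 × 153000 + 0.1 × 73000 + 0.45 × 110000 = 690 + 33660 + 7300 + 49500 = 91150
p·127000 + (1−p)·73000 = 91150
54000p + 73000 = 91150
p = (91150 − 73000) / 54000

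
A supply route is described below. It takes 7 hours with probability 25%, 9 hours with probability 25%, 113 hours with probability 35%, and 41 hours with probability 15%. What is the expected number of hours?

EV = 0.25 × 7 + 0.25 × 9 + 0.35 × 113 + 0.15 × 41 = 1.75 + 2.25 + 39.55 + 6.15 = 49.7

49.7 hours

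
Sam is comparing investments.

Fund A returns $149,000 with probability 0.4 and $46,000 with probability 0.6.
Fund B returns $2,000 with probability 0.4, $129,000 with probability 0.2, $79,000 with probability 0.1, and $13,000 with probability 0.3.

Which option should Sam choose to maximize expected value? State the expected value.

Fund A = 0.4 × 149000 + 0.6 × 46000 = 59600 + 27600 = 87200
Fund B = 0.4 × 2000 + 0.2 × 129000 + 0.1 × 79000 + 0.3 × 13000 = 800 + 25800 + 7900 + 3900 = 38400

Fund A ($87,200)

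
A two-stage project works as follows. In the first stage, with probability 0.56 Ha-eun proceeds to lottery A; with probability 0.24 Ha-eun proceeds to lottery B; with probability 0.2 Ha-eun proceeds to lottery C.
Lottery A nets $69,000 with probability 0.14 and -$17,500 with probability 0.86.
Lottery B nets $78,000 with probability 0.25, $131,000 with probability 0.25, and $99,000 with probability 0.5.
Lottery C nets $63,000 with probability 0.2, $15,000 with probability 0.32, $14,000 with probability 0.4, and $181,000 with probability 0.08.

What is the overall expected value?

EV(A) = 0.14 × 69000 + 0.86 × (-17500) = 9660 − 15050 = -5390
EV(B) = 0.25 × 78000 + 0.25 × 131000 + 0.5 × 99000 = 19500 + 32750 + 49500 = 101750
EV(C) = 0.2 × 63000 + 0.32 × 15000 + 0.4 × 14000 + 0.08 × 181000 = 12600 + 4800 + 5600 + 14480 = 37480
Overall = 0.56 × (-5390) + 0.24 × 101750 + 0.2 × 37480 = -3018.4 + 24420 + 7496 = 28897.6

$28,897.60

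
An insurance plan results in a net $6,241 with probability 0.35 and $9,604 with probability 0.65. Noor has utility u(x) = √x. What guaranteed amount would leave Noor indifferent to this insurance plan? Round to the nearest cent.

E[u] = 0.35·√6241 + 0.65·√9604 = 0.35·79 + 0.65·98 = 91.35
CE = (91.35)² = 8344.8225

$8,344.82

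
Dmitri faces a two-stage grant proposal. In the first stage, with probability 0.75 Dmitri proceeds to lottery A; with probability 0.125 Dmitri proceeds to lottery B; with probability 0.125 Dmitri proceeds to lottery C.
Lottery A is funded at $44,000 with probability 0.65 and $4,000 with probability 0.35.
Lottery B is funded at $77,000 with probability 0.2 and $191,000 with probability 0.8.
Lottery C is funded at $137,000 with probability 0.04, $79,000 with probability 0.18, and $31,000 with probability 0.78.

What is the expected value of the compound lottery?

$49,010

EV(A) = 0.65 × 44000 + 0.35 × 4000 = 28600 + 1400 = 30000
EV(B) = 0.2 × 77000 + 0.8 × 191000 = 15400 + 152800 = 168200
EV(C) = 0.04 × 137000 + 0.18 × 79000 + 0.78 × 31000 = 5480 + 14220 + 24180 = 43880
Overall = 0.75 × 30000 + 0.125 × 168200 + 0.125 × 43880 = 22500 + 21025 + 5485 = 49010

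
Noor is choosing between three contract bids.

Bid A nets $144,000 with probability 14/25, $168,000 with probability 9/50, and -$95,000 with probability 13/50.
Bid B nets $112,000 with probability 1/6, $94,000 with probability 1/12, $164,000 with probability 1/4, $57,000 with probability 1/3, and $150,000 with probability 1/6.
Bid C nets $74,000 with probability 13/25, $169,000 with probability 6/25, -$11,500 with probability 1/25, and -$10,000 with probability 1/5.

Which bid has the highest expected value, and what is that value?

Bid B ($111,500)

Bid A = 14/25 × 144000 + 9/50 × 168000 + 13/50 × (-95000) = 80640 + 30240 − 24700 = 86180
Bid B = 1/6 × 112000 + 1/12 × 94000 + 1/4 × 164000 + 1/3 × 57000 + 1/6 × 150000 = 18666.6667 + 7833.3333 + 41000 + 19000 + 25000 = 111500
Bid C = 13/25 × 74000 + 6/25 × 169000 + 1/25 × (-11500) + 1/5 × (-10000) = 38480 + 40560 − 460 − 2000 = 76580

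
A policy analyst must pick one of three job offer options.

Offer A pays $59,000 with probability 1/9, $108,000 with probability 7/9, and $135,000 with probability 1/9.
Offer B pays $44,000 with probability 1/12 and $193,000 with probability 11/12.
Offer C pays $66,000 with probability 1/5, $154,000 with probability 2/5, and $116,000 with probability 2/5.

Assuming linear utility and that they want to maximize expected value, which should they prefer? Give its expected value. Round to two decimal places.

Offer A = 1/9 × 59000 + 7/9 × 108000 + 1/9 × 135000 = 6555.5556 + 84000 + 15000 = 105555.5556
Offer B = 1/12 × 44000 + 11/12 × 193000 = 3666.6667 + 176916.6667 = 180583.3333
Offer C = 1/5 × 66000 + 2/5 × 154000 + 2/5 × 116000 = 13200 + 61600 + 46400 = 121200

Offer B ($180,583.33)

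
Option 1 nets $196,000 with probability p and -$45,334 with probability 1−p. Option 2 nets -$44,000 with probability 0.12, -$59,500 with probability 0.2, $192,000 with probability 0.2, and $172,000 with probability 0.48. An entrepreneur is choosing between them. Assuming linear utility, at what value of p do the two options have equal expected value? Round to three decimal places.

EV(Option 2) = 0.12 × (-44000) + 0.2 × (-59500) + 0.2 × 192000 + 0.48 × 172000 = -5280 − 11900 + 38400 + 82560 = 103780
p·196000 + (1−p)·(-45334) = 103780
241334p − 45334 = 103780
p = (103780 + 45334) / 241334

p = 0.618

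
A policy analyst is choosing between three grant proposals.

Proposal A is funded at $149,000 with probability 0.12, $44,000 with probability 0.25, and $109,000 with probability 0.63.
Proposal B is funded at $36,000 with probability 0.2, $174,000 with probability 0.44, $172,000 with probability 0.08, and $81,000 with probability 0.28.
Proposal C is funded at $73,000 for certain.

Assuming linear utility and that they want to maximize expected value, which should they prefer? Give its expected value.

Proposal B ($120,200)

Proposal A = 0.12 × 149000 + 0.25 × 44000 + 0.63 × 109000 = 17880 + 11000 + 68670 = 97550
Proposal B = 0.2 × 36000 + 0.44 × 174000 + 0.08 × 172000 + 0.28 × 81000 = 7200 + 76560 + 13760 + 22680 = 120200
Proposal C: 73000 (certain)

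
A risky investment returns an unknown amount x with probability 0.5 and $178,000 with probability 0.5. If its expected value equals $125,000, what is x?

x = $72,000

0.5·x + 0.5·178000 = 125000
0.5·x = 125000 − 89000 = 36000
x = 36000 / 0.5 = 72000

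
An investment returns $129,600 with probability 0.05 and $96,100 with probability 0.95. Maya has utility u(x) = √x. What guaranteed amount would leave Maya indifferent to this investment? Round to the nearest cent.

E[u] = 0.05·√129600 + 0.95·√96100 = 0.05·360 + 0.95·310 = 312.5
CE = (312.5)² = 97656.25

$97,656.25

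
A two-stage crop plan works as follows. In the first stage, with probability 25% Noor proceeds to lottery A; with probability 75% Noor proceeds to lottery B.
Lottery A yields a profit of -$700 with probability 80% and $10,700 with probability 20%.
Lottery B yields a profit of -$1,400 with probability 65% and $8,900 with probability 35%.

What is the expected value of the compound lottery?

$2,048.75

EV(A) = 0.8 × (-700) + 0.2 × 10700 = -560 + 2140 = 1580
EV(B) = 0.65 × (-1400) + 0.35 × 8900 = -910 + 3115 = 2205
Overall = 0.25 × 1580 + 0.75 × 2205 = 395 + 1653.75 = 2048.75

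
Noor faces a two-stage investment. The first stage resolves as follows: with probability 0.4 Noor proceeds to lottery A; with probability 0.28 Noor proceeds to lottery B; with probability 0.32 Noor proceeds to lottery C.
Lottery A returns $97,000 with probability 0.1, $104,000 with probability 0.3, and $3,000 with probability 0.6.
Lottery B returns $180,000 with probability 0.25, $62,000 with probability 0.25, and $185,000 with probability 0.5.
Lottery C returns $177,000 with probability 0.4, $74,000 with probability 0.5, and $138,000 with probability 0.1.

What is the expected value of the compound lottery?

EV(A) = 0.1 × 97000 + 0.3 × 104000 + 0.6 × 3000 = 9700 + 31200 + 1800 = 42700
EV(B) = 0.25 × 180000 + 0.25 × 62000 + 0.5 × 185000 = 45000 + 15500 + 92500 = 153000
EV(C) = 0.4 × 177000 + 0.5 × 74000 + 0.1 × 138000 = 70800 + 37000 + 13800 = 121600
Overall = 0.4 × 42700 + 0.28 × 153000 + 0.32 × 121600 = 17080 + 42840 + 38912 = 98832

$98,832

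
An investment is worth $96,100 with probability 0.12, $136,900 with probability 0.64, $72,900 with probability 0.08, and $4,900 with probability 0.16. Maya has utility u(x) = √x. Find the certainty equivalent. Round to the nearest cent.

E[u] = 0.12·√96100 + 0.64·√136900 + 0.08·√72900 + 0.16·√4900 = 0.12·310 + 0.64·370 + 0.08·270 + 0.16·70 = 306.8
CE = (306.8)² = 94126.24

$94,126.24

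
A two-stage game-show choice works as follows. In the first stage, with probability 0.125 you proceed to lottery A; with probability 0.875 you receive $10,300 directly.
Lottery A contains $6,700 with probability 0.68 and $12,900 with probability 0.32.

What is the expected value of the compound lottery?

$10,098

EV(A) = 0.68 × 6700 + 0.32 × 12900 = 4556 + 4128 = 8684
Branch B: 10300 (certain)
Overall = 0.125 × 8684 + 0.875 × 10300 = 1085.5 + 9012.5 = 10098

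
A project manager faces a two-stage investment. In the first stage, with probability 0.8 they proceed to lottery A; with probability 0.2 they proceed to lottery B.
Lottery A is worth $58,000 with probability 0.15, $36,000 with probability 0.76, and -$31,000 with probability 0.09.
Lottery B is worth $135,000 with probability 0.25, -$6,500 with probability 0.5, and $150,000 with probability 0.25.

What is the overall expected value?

$40,216

EV(A) = 0.15 × 58000 + 0.76 × 36000 + 0.09 × (-31000) = 8700 + 27360 − 2790 = 33270
EV(B) = 0.25 × 135000 + 0.5 × (-6500) + 0.25 × 150000 = 33750 − 3250 + 37500 = 68000
Overall = 0.8 × 33270 + 0.2 × 68000 = 26616 + 13600 = 40216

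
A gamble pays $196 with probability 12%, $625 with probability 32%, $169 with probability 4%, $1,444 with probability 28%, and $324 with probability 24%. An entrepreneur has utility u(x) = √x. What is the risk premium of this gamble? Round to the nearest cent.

E[u] = 0.12·√196 + 0.32·√625 + 0.04·√169 + 0.28·√1444 + 0.24·√324 = 0.12·14 + 0.32·25 + 0.04·13 + 0.28·38 + 0.24·18 = 25.16
CE = (25.16)² = 633.0256
Risk premium = EV − CE = 712.36 − 633.0256 = 79.3344

$79.33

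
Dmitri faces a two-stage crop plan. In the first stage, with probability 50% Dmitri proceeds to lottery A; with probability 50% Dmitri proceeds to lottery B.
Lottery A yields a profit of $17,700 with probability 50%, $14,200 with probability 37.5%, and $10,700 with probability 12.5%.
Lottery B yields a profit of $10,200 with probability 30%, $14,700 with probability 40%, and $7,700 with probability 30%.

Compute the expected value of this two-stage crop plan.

$13,381.25

EV(A) = 0.5 × 17700 + 0.375 × 14200 + 0.125 × 10700 = 8850 + 5325 + 1337.5 = 15512.5
EV(B) = 0.3 × 10200 + 0.4 × 14700 + 0.3 × 7700 = 3060 + 5880 + 2310 = 11250
Overall = 0.5 × 15512.5 + 0.5 × 11250 = 7756.25 + 5625 = 13381.25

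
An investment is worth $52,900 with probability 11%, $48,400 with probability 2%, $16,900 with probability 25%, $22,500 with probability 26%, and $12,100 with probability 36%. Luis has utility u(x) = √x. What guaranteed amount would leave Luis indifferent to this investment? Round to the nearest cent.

E[u] = 0.11·√52900 + 0.02·√48400 + 0.25·√16900 + 0.26·√22500 + 0.36·√12100 = 0.11·230 + 0.02·220 + 0.25·130 + 0.26·150 + 0.36·110 = 140.8
CE = (140.8)² = 19824.64

$19,824.64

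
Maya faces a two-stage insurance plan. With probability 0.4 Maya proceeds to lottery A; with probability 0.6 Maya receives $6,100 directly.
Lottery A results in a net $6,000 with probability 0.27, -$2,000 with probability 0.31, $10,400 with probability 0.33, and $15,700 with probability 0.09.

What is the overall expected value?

EV(A) = 0.27 × 6000 + 0.31 × (-2000) + 0.33 × 10400 + 0.09 × 15700 = 1620 − 620 + 3432 + 1413 = 5845
Branch B: 6100 (certain)
Overall = 0.4 × 5845 + 0.6 × 6100 = 2338 + 3660 = 5998

$5,998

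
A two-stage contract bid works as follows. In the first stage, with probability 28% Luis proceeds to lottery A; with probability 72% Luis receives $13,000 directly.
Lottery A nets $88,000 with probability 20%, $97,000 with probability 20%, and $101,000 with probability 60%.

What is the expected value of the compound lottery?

EV(A) = 0.2 × 88000 + 0.2 × 97000 + 0.6 × 101000 = 17600 + 19400 + 60600 = 97600
Branch B: 13000 (certain)
Overall = 0.28 × 97600 + 0.72 × 13000 = 27328 + 9360 = 36688

$36,688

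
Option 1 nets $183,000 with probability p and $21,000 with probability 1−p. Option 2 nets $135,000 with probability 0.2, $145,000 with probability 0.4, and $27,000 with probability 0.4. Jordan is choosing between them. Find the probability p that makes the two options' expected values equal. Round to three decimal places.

EV(Option 2) = 0.2 × 135000 + 0.4 × 145000 + 0.4 × 27000 = 27000 + 58000 + 10800 = 95800
p·183000 + (1−p)·21000 = 95800
162000p + 21000 = 95800
p = (95800 − 21000) / 162000

p = 0.462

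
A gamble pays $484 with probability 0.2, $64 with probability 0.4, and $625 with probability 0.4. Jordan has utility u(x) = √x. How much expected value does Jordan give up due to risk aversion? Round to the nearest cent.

$62.64

E[u] = 0.2·√484 + 0.4·√64 + 0.4·√625 = 0.2·22 + 0.4·8 + 0.4·25 = 17.6
CE = (17.6)² = 309.76
Risk premium = EV − CE = 372.4 − 309.76 = 62.64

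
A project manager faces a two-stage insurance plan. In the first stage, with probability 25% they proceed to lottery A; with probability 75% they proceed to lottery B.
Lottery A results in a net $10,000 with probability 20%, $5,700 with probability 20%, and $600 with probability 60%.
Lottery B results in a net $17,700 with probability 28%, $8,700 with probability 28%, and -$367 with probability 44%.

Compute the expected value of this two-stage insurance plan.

EV(A) = 0.2 × 10000 + 0.2 × 5700 + 0.6 × 600 = 2000 + 1140 + 360 = 3500
EV(B) = 0.28 × 17700 + 0.28 × 8700 + 0.44 × (-367) = 4956 + 2436 − 161.48 = 7230.52
Overall = 0.25 × 3500 + 0.75 × 7230.52 = 875 + 5422.89 = 6297.89

$6,297.89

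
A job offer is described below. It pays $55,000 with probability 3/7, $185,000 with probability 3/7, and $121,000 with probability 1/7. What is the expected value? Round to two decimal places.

EV = 3/7 × 55000 + 3/7 × 185000 + 1/7 × 121000 = 23571.4286 + 79285.7143 + 17285.7143 = 120142.8571

$120,142.86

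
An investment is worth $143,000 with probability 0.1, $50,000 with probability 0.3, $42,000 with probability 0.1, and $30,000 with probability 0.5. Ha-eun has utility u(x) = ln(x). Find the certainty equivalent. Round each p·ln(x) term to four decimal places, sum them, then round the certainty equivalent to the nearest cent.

$42,277.06

E[u] = 0.1·ln(143000) + 0.3·ln(50000) + 0.1·ln(42000) + 0.5·ln(30000) = 1.1871 + 3.2459 + 1.0645 + 5.1545 = 10.6520
CE = e^10.6520 ≈ 42277.06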